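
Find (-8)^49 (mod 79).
By repeated squaring (mod 79): (-8)^{1}≡71, (-8)^{2}≡64, (-8)^{4}≡67, (-8)^{8}≡65, (-8)^{16}≡38, (-8)^{32}≡22. Then (-8)^{49} = (-8)^{32+16+1} ≡ 22 × 38 × 71 ≡ 27 (mod 79)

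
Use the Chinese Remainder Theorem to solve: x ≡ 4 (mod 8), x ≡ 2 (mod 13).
M = 8 × 13 = 104. M₁ = 13, y₁ ≡ 5 (mod 8). M₂ = 8, y₂ ≡ 5 (mod 13). x = 4×13×5 + 2×8×5 ≡ 28 (mod 104)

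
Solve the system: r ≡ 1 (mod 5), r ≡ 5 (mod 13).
M = 5 × 13 = 65. M₁ = 13, y₁ ≡ 2 (mod 5). M₂ = 5, y₂ ≡ 8 (mod 13). r = 1×13×2 + 5×5×8 ≡ 31 (mod 65)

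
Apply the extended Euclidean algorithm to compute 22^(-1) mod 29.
Extended GCD: 22(4) + 29(-3) = 1. So 22^(-1) ≡ 4 (mod 29). Verify: 22 × 4 = 88 ≡ 1 (mod 29)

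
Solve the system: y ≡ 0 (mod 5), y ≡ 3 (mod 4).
M = 5 × 4 = 20. M₁ = 4, y₁ ≡ 4 (mod 5). M₂ = 5, y₂ ≡ 1 (mod 4). y = 0×4×4 + 3×5×1 ≡ 15 (mod 20)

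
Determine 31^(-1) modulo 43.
Since 43 is prime, by Fermat 31^(-1) ≡ 31^{41} ≡ 25 mod 43. Verify: 31 × 25 = 775 ≡ 1 mod 43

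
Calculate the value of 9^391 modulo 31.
Using Fermat: 9^{30} ≡ 1 mod 31. 391 ≡ 1 mod 30. So 9^{391} ≡ 9^{1} ≡ 9 mod 31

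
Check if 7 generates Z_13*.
ord_13(7) divides 12. For each prime q|12: 7^{6}≡12, 7^{4}≡9, none ≡ 1. So 7 has order 12 and is a primitive root mod 13.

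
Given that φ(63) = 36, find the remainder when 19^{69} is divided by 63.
By Euler: 19^{36} ≡ 1 (mod 63) since gcd(19, 63) = 1. 69 = 1×36 + 33. So 19^{69} ≡ 19^{33} ≡ 55 (mod 63)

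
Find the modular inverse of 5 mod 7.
Since 7 is prime, by Fermat 5^(-1) ≡ 5^{5} ≡ 3 (mod 7). Verify: 5 × 3 = 15 ≡ 1 (mod 7)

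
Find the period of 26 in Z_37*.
Powers of 26 mod 37: 26^1≡26, 26^2≡10, 26^3≡1. Order = 3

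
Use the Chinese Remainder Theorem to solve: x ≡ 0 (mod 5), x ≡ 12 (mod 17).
M = 5 × 17 = 85. M₁ = 17, y₁ ≡ 3 (mod 5). M₂ = 5, y₂ ≡ 7 (mod 17). x = 0×17×3 + 12×5×7 ≡ 80 (mod 85)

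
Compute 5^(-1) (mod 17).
Since 17 is prime, by Fermat 5^(-1) ≡ 5^{15} ≡ 7 (mod 17). Verify: 5 × 7 = 35 ≡ 1 (mod 17)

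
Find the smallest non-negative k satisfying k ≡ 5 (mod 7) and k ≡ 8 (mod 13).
M = 7 × 13 = 91. M₁ = 13, y₁ ≡ 6 (mod 7). M₂ = 7, y₂ ≡ 2 (mod 13). k = 5×13×6 + 8×7×2 ≡ 47 (mod 91)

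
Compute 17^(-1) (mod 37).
Since 37 is prime, by Fermat 17^(-1) ≡ 17^{35} ≡ 24 (mod 37). Verify: 17 × 24 = 408 ≡ 1 (mod 37)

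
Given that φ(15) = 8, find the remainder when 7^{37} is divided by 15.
By Euler: 7^{8} ≡ 1 (mod 15) since gcd(7, 15) = 1. 37 = 4×8 + 5. So 7^{37} ≡ 7^{5} ≡ 7 (mod 15)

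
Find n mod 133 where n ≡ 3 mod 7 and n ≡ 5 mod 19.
M = 7 × 19 = 133. M₁ = 19, y₁ ≡ 3 mod 7. M₂ = 7, y₂ ≡ 11 mod 19. n = 3×19×3 + 5×7×11 ≡ 24 mod 133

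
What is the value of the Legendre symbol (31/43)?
(31/43) = 31^{21} mod 43 = 1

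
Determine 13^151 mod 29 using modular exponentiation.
Using Fermat: 13^{28} ≡ 1 (mod 29). 151 ≡ 11 (mod 28). So 13^{151} ≡ 13^{11} ≡ 4 (mod 29)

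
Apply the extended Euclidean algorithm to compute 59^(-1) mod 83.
Extended GCD: 59(38) + 83(-27) = 1. So 59^(-1) ≡ 38 mod 83. Verify: 59 × 38 = 2242 ≡ 1 mod 83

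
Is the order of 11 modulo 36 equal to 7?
Powers of 11 mod 36: 11^1≡11, 11^2≡13, 11^3≡35, 11^4≡25, 11^5≡23, 11^6≡1. Already 11^6≡1, so the order is 6 < 7. No, the actual order is 6.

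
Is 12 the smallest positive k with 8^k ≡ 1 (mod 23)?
Powers of 8 mod 23: 8^1≡8, 8^2≡18, 8^3≡6, 8^4≡2, 8^5≡16, 8^6≡13, 8^7≡12, 8^8≡4, 8^9≡9, 8^10≡3, 8^11≡1. Already 8^11≡1, so the order is 11 < 12. No, the actual order is 11.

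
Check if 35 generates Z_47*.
ord_47(35) divides 46. For each prime q|46: 35^{23}≡46, 35^{2}≡3, none ≡ 1. So 35 has order 46 and is a primitive root mod 47.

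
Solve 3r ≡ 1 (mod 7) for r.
Since 7 is prime, by Fermat 3^(-1) ≡ 3^{5} ≡ 5 (mod 7). Verify: 3 × 5 = 15 ≡ 1 (mod 7)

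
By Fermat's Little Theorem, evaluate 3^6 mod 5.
By Fermat: 3^{4} ≡ 1 mod 5. So 3^{6} = 3^{4} · 3^{2} ≡ 3^{2} ≡ 4 mod 5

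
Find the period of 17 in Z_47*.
Powers of 17 mod 47: 17^1≡17, 17^2≡7, 17^3≡25, 17^4≡2, 17^5≡34, 17^6≡14, 17^7≡3, 17^8≡4, 17^9≡21, 17^10≡28, 17^11≡6, 17^12≡8, 17^13≡42, 17^14≡9, 17^15≡12, 17^16≡16, 17^17≡37, 17^18≡18, 17^19≡24, 17^20≡32, 17^21≡27, 17^22≡36, 17^23≡1. Order = 23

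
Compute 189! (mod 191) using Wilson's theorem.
(190)! = (189)! × (190) ≡ -1 (mod 191). So (189)! ≡ -1 × (190)^(-1) ≡ (-1)×(-1) = 1 (mod 191)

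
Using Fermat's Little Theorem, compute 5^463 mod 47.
By Fermat: 5^{46} ≡ 1 (mod 47). 463 ≡ 3 (mod 46). So 5^{463} ≡ 5^{3} ≡ 31 (mod 47)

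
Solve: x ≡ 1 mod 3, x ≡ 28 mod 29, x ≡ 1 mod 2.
M = 3 × 29 × 2 = 174. M₁ = 58, y₁ ≡ 1 mod 3. M₂ = 6, y₂ ≡ 5 mod 29. M₃ = 87, y₃ ≡ 1 mod 2. x = 1×58×1 + 28×6×5 + 1×87×1 ≡ 115 mod 174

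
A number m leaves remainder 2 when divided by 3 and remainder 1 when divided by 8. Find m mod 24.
M = 3 × 8 = 24. M₁ = 8, y₁ ≡ 2 mod 3. M₂ = 3, y₂ ≡ 3 mod 8. m = 2×8×2 + 1×3×3 ≡ 17 mod 24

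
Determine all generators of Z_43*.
There are φ(42) = 12 primitive roots mod 43: {3, 5, 12, 18, 19, 20, 26, 28, 29, 30, 33, 34}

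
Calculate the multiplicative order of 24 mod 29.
Powers of 24 mod 29: 24^1≡24, 24^2≡25, 24^3≡20, 24^4≡16, 24^5≡7, 24^6≡23, 24^7≡1. Order = 7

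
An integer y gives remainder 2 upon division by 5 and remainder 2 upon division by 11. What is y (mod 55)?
M = 5 × 11 = 55. M₁ = 11, y₁ ≡ 1 (mod 5). M₂ = 5, y₂ ≡ 9 (mod 11). y = 2×11×1 + 2×5×9 ≡ 2 (mod 55)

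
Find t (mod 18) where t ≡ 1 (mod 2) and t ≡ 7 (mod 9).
M = 2 × 9 = 18. M₁ = 9, y₁ ≡ 1 (mod 2). M₂ = 2, y₂ ≡ 5 (mod 9). t = 1×9×1 + 7×2×5 ≡ 7 (mod 18)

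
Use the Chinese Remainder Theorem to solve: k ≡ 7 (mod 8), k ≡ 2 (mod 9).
M = 8 × 9 = 72. M₁ = 9, y₁ ≡ 1 (mod 8). M₂ = 8, y₂ ≡ 8 (mod 9). k = 7×9×1 + 2×8×8 ≡ 47 (mod 72)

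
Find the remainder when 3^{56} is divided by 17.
By Fermat: 3^{16} ≡ 1 mod 17. 56 = 3×16 + 8. So 3^{56} ≡ 3^{8} ≡ 16 mod 17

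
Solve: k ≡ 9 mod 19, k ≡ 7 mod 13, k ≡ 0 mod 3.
M = 19 × 13 × 3 = 741. M₁ = 39, y₁ ≡ 1 mod 19. M₂ = 57, y₂ ≡ 8 mod 13. M₃ = 247, y₃ ≡ 1 mod 3. k = 9×39×1 + 7×57×8 + 0×247×1 ≡ 579 mod 741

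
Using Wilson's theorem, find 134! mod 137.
(136)! = (134)! × (135) × (136) ≡ -1 mod 137. So (134)! ≡ -1 × [(136)(135)]^(-1) ≡ 68 mod 137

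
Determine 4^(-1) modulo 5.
Since 5 is prime, by Fermat 4^(-1) ≡ 4^{3} ≡ 4 mod 5. Verify: 4 × 4 = 16 ≡ 1 mod 5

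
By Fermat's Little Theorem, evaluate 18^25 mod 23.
By Fermat: 18^{22} ≡ 1 (mod 23). So 18^{25} = 18^{22} · 18^{3} ≡ 18^{3} ≡ 13 (mod 23)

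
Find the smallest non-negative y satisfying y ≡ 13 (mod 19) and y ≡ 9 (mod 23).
M = 19 × 23 = 437. M₁ = 23, y₁ ≡ 5 (mod 19). M₂ = 19, y₂ ≡ 17 (mod 23). y = 13×23×5 + 9×19×17 ≡ 32 (mod 437)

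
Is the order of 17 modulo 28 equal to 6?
Powers of 17 mod 28: 17^1≡17, 17^2≡9, 17^3≡13, 17^4≡25, 17^5≡5, 17^6≡1. First k with 17^k≡1 is k=6. Yes, ord_28(17) = 6.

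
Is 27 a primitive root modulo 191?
27^{95} ≡ 1 (mod 191) and 95 < 190, so ord_191(27) = 95 ≠ 190 and 27 is not a primitive root.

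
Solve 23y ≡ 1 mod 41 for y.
Since 41 is prime, by Fermat 23^(-1) ≡ 23^{39} ≡ 25 mod 41. Verify: 23 × 25 = 575 ≡ 1 mod 41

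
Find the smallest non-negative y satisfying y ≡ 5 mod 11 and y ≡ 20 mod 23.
M = 11 × 23 = 253. M₁ = 23, y₁ ≡ 1 mod 11. M₂ = 11, y₂ ≡ 21 mod 23. y = 5×23×1 + 20×11×21 ≡ 181 mod 253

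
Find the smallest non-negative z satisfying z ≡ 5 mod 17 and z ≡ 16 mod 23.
M = 17 × 23 = 391. M₁ = 23, y₁ ≡ 3 mod 17. M₂ = 17, y₂ ≡ 19 mod 23. z = 5×23×3 + 16×17×19 ≡ 39 mod 391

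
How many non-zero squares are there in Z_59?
The squaring map on Z_59* is 2-to-1, so there are (58)/2 = 29 QRs.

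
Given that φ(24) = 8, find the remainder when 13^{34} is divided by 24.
By Euler: 13^{8} ≡ 1 mod 24 since gcd(13, 24) = 1. 34 = 4×8 + 2. So 13^{34} ≡ 13^{2} ≡ 1 mod 24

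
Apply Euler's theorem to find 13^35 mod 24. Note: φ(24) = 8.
By Euler: 13^{8} ≡ 1 mod 24 since gcd(13, 24) = 1. 35 = 4×8 + 3. So 13^{35} ≡ 13^{3} ≡ 13 mod 24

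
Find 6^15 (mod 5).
Using Fermat: 6^{4} ≡ 1 (mod 5). 15 ≡ 3 (mod 4). So 6^{15} ≡ 6^{3} ≡ 1 (mod 5)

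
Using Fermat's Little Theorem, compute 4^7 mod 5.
By Fermat: 4^{4} ≡ 1 mod 5. So 4^{7} = 4^{4} · 4^{3} ≡ 4^{3} ≡ 4 mod 5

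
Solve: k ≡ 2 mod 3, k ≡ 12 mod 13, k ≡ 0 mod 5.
M = 3 × 13 × 5 = 195. M₁ = 65, y₁ ≡ 2 mod 3. M₂ = 15, y₂ ≡ 7 mod 13. M₃ = 39, y₃ ≡ 4 mod 5. k = 2×65×2 + 12×15×7 + 0×39×4 ≡ 155 mod 195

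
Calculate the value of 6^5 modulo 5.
Using Fermat: 6^{4} ≡ 1 mod 5. 5 ≡ 1 mod 4. So 6^{5} ≡ 6^{1} ≡ 1 mod 5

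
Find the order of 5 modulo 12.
Powers of 5 mod 12: 5^1≡5, 5^2≡1. So the order of 5 is 2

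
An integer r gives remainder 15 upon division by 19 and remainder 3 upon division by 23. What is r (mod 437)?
M = 19 × 23 = 437. M₁ = 23, y₁ ≡ 5 (mod 19). M₂ = 19, y₂ ≡ 17 (mod 23). r = 15×23×5 + 3×19×17 ≡ 72 (mod 437)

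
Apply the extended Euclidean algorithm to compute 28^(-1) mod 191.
Extended GCD: 28(-75) + 191(11) = 1. So 28^(-1) ≡ -75 ≡ 116 mod 191. Verify: 28 × 116 = 3248 ≡ 1 mod 191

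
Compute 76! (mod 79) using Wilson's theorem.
(78)! = (76)! × (77) × (78) ≡ -1 (mod 79). So (76)! ≡ -1 × [(78)(77)]^(-1) ≡ 39 (mod 79)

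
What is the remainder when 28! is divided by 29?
By Wilson's theorem, (28)! ≡ -1 ≡ 28 mod 29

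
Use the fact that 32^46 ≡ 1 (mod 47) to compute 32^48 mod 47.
By Fermat: 32^{46} ≡ 1 (mod 47). So 32^{48} = 32^{46} · 32^{2} ≡ 32^{2} ≡ 37 (mod 47)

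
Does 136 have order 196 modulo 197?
136^{98} ≡ 1 mod 197 and 98 < 196, so ord_197(136) = 98 ≠ 196 and 136 is not a primitive root.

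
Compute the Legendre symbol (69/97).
(69/97) = 69^{48} mod 97 = -1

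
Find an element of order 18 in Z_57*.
14 has order 18 mod 57 since 14^{18} ≡ 1 mod 57 and no smaller power works.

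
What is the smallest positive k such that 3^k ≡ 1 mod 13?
Powers of 3 mod 13: 3^1≡3, 3^2≡9, 3^3≡1. Order = 3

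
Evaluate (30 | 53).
(30/53) = 30^{26} mod 53 = -1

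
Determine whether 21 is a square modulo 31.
By Euler's criterion: 21^{15} ≡ 30 mod 31. Since this equals -1 (≡ 30), 21 is not a QR.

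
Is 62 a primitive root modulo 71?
ord_71(62) divides 70. For each prime q|70: 62^{35}≡70, 62^{14}≡5, 62^{10}≡32, none ≡ 1. So 62 has order 70 and is a primitive root mod 71.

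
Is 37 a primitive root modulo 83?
37^{41} ≡ 1 (mod 83) and 41 < 82, so ord_83(37) = 41 ≠ 82 and 37 is not a primitive root.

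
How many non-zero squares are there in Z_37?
The squaring map on Z_37* is 2-to-1, so there are (36)/2 = 18 QRs.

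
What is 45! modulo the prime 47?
(46)! = (45)! × (46) ≡ -1 mod 47. So (45)! ≡ -1 × (46)^(-1) ≡ (-1)×(-1) = 1 mod 47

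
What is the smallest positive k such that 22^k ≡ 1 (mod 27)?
Powers of 22 mod 27: 22^1≡22, 22^2≡25, 22^3≡10, 22^4≡4, 22^5≡7, 22^6≡19, 22^7≡13, 22^8≡16, 22^9≡1. So the order of 22 is 9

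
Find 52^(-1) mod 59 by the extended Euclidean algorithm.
Extended GCD: 52(-17) + 59(15) = 1. So 52^(-1) ≡ -17 ≡ 42 mod 59. Verify: 52 × 42 = 2184 ≡ 1 mod 59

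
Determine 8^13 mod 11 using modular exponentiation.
Using Fermat: 8^{10} ≡ 1 (mod 11). 13 ≡ 3 (mod 10). So 8^{13} ≡ 8^{3} ≡ 6 (mod 11)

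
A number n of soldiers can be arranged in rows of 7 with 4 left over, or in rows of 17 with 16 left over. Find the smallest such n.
M = 7 × 17 = 119. M₁ = 17, y₁ ≡ 5 (mod 7). M₂ = 7, y₂ ≡ 5 (mod 17). n = 4×17×5 + 16×7×5 ≡ 67 (mod 119)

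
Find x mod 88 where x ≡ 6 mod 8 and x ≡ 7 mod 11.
M = 8 × 11 = 88. M₁ = 11, y₁ ≡ 3 mod 8. M₂ = 8, y₂ ≡ 7 mod 11. x = 6×11×3 + 7×8×7 ≡ 62 mod 88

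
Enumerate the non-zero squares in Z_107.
QRs mod 107: {1, 3, 4, 9, 10, 11, 12, 13, 14, 16, 19, 23, 25, 27, 29, 30, 33, 34, 35, 36, 37, 39, 40, 41, 42, 44, 47, 48, 49, 52, 53, 56, 57, 61, 62, 64, 69, 75, 76, 79, 81, 83, 85, 86, 87, 89, 90, 92, 99, 100, 101, 102, 105}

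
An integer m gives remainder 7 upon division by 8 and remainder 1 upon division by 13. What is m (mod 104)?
M = 8 × 13 = 104. M₁ = 13, y₁ ≡ 5 (mod 8). M₂ = 8, y₂ ≡ 5 (mod 13). m = 7×13×5 + 1×8×5 ≡ 79 (mod 104)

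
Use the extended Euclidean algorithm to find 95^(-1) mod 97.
Extended GCD: 95(48) + 97(-47) = 1. So 95^(-1) ≡ 48 mod 97. Verify: 95 × 48 = 4560 ≡ 1 mod 97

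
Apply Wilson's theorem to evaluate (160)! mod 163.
(162)! = (160)! × (161) × (162) ≡ -1 (mod 163). So (160)! ≡ -1 × [(162)(161)]^(-1) ≡ 81 (mod 163)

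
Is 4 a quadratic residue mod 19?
By Euler's criterion: 4^{9} ≡ 1 (mod 19). Since this equals 1, 4 is a QR.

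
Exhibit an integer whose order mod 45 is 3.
31 has order 3 mod 45 since 31^{3} ≡ 1 (mod 45) and no smaller power works.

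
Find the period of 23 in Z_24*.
Powers of 23 mod 24: 23^1≡23, 23^2≡1. So the order of 23 is 2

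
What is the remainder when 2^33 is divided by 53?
By repeated squaring (mod 53): 2^{1}≡2, 2^{2}≡4, 2^{4}≡16, 2^{8}≡44, 2^{16}≡28, 2^{32}≡42. Then 2^{33} = 2^{32+1} ≡ 42 × 2 ≡ 31 (mod 53)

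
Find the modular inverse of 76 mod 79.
Since 79 is prime, by Fermat 76^(-1) ≡ 76^{77} ≡ 26 (mod 79). Verify: 76 × 26 = 1976 ≡ 1 (mod 79)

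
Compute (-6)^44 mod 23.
Using Fermat: (-6)^{22} ≡ 1 mod 23. 44 ≡ 0 mod 22. So (-6)^{44} ≡ (-6)^{0} ≡ 1 mod 23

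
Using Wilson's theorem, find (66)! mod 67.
By Wilson's theorem, (66)! ≡ -1 ≡ 66 mod 67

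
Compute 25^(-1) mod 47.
Since 47 is prime, by Fermat 25^(-1) ≡ 25^{45} ≡ 32 mod 47. Verify: 25 × 32 = 800 ≡ 1 mod 47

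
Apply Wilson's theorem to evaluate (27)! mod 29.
(28)! = (27)! × (28) ≡ -1 mod 29. So (27)! ≡ -1 × (28)^(-1) ≡ (-1)×(-1) = 1 mod 29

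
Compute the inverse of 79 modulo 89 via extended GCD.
Extended GCD: 79(-9) + 89(8) = 1. So 79^(-1) ≡ -9 ≡ 80 mod 89. Verify: 79 × 80 = 6320 ≡ 1 mod 89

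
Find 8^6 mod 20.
By repeated squaring mod 20: 8^{1}≡8, 8^{2}≡4, 8^{4}≡16. Then 8^{6} = 8^{4+2} ≡ 16 × 4 ≡ 4 mod 20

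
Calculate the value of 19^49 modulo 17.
Using Fermat: 19^{16} ≡ 1 (mod 17). 49 ≡ 1 (mod 16). So 19^{49} ≡ 19^{1} ≡ 2 (mod 17)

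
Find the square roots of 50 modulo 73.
The square roots of 50 mod 73 are 59 and 14. Verify: 59² = 3481 ≡ 50 (mod 73)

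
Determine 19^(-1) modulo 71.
Since 71 is prime, by Fermat 19^(-1) ≡ 19^{69} ≡ 15 mod 71. Verify: 19 × 15 = 285 ≡ 1 mod 71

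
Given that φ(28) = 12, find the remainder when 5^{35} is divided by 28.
By Euler: 5^{12} ≡ 1 mod 28 since gcd(5, 28) = 1. 35 = 2×12 + 11. So 5^{35} ≡ 5^{11} ≡ 17 mod 28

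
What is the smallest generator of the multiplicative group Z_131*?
g = 2. For each prime q|130: 2^{65}≡130, 2^{26}≡53, 2^{10}≡107, none ≡ 1, so ord_131(2) = 130 and 2 is a primitive root.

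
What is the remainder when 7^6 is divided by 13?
By repeated squaring mod 13: 7^{1}≡7, 7^{2}≡10, 7^{4}≡9. Then 7^{6} = 7^{4+2} ≡ 9 × 10 ≡ 12 mod 13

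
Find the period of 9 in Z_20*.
Powers of 9 mod 20: 9^1≡9, 9^2≡1. So the order of 9 is 2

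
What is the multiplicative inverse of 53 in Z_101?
Since 101 is prime, by Fermat 53^(-1) ≡ 53^{99} ≡ 61 (mod 101). Verify: 53 × 61 = 3233 ≡ 1 (mod 101)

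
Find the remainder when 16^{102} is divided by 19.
By Fermat: 16^{18} ≡ 1 (mod 19). 102 = 5×18 + 12. So 16^{102} ≡ 16^{12} ≡ 11 (mod 19)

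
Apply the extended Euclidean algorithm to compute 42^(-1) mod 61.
Extended GCD: 42(16) + 61(-11) = 1. So 42^(-1) ≡ 16 mod 61. Verify: 42 × 16 = 672 ≡ 1 mod 61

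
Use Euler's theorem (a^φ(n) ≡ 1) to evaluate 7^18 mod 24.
By Euler: 7^{8} ≡ 1 mod 24 since gcd(7, 24) = 1. 18 = 2×8 + 2. So 7^{18} ≡ 7^{2} ≡ 1 mod 24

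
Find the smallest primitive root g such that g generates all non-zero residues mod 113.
g = 3. For each prime q|112: 3^{56}≡112, 3^{16}≡49, none ≡ 1, so ord_113(3) = 112 and 3 is a primitive root.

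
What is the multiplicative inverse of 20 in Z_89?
Since 89 is prime, by Fermat 20^(-1) ≡ 20^{87} ≡ 49 (mod 89). Verify: 20 × 49 = 980 ≡ 1 (mod 89)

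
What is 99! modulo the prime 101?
(100)! = (99)! × (100) ≡ -1 (mod 101). So (99)! ≡ -1 × (100)^(-1) ≡ (-1)×(-1) = 1 (mod 101)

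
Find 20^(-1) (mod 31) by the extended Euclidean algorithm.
Extended GCD: 20(14) + 31(-9) = 1. So 20^(-1) ≡ 14 (mod 31). Verify: 20 × 14 = 280 ≡ 1 (mod 31)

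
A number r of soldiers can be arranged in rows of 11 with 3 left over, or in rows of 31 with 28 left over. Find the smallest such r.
M = 11 × 31 = 341. M₁ = 31, y₁ ≡ 5 (mod 11). M₂ = 11, y₂ ≡ 17 (mod 31). r = 3×31×5 + 28×11×17 ≡ 245 (mod 341)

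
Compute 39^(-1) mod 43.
Since 43 is prime, by Fermat 39^(-1) ≡ 39^{41} ≡ 32 mod 43. Verify: 39 × 32 = 1248 ≡ 1 mod 43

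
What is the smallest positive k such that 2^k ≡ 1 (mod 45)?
Powers of 2 mod 45: 2^1≡2, 2^2≡4, 2^3≡8, 2^4≡16, 2^5≡32, 2^6≡19, 2^7≡38, 2^8≡31, 2^9≡17, 2^10≡34, 2^11≡23, 2^12≡1. Order = 12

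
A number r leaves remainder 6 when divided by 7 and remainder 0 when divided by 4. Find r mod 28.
M = 7 × 4 = 28. M₁ = 4, y₁ ≡ 2 mod 7. M₂ = 7, y₂ ≡ 3 mod 4. r = 6×4×2 + 0×7×3 ≡ 20 mod 28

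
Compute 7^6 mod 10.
By repeated squaring mod 10: 7^{1}≡7, 7^{2}≡9, 7^{4}≡1. Then 7^{6} = 7^{4+2} ≡ 1 × 9 ≡ 9 mod 10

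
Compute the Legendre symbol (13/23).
(13/23) = 13^{11} mod 23 = 1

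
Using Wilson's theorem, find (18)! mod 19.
By Wilson's theorem, (18)! ≡ -1 ≡ 18 (mod 19)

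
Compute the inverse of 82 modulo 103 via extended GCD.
Extended GCD: 82(49) + 103(-39) = 1. So 82^(-1) ≡ 49 mod 103. Verify: 82 × 49 = 4018 ≡ 1 mod 103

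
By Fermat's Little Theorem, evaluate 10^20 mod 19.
By Fermat: 10^{18} ≡ 1 (mod 19). So 10^{20} = 10^{18} · 10^{2} ≡ 10^{2} ≡ 5 (mod 19)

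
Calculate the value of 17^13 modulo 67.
By repeated squaring mod 67: 17^{1}≡17, 17^{2}≡21, 17^{4}≡39, 17^{8}≡47. Then 17^{13} = 17^{8+4+1} ≡ 47 × 39 × 17 ≡ 6 mod 67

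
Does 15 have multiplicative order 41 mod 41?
Powers of 15 mod 41: 15^1≡15, 15^2≡20, 15^3≡13, 15^4≡31, 15^5≡14, 15^6≡5, 15^7≡34, 15^8≡18, 15^9≡24, 15^10≡32, 15^11≡29, 15^12≡25, 15^13≡6, 15^14≡8, 15^15≡38, 15^16≡37, 15^17≡22, 15^18≡2, 15^19≡30, 15^20≡40, 15^21≡26, 15^22≡21, 15^23≡28, 15^24≡10, 15^25≡27, 15^26≡36, 15^27≡7, 15^28≡23, 15^29≡17, 15^30≡9, 15^31≡12, 15^32≡16, 15^33≡35, 15^34≡33, 15^35≡3, 15^36≡4, 15^37≡19, 15^38≡39, 15^39≡11, 15^40≡1. Already 15^40≡1, so the order is 40 < 41. No, the actual order is 40.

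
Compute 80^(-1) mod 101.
Since 101 is prime, by Fermat 80^(-1) ≡ 80^{99} ≡ 24 mod 101. Verify: 80 × 24 = 1920 ≡ 1 mod 101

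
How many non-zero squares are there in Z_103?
Exactly half the non-zero residues mod a prime are QRs: (103-1)/2 = 51.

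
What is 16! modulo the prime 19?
(18)! = (16)! × (17) × (18) ≡ -1 mod 19. So (16)! ≡ -1 × [(18)(17)]^(-1) ≡ 9 mod 19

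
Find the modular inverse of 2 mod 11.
Since 11 is prime, by Fermat 2^(-1) ≡ 2^{9} ≡ 6 (mod 11). Verify: 2 × 6 = 12 ≡ 1 (mod 11)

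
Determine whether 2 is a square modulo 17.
By Euler's criterion: 2^{8} ≡ 1 (mod 17). Since this equals 1, 2 is a QR.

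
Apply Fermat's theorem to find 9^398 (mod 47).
By Fermat: 9^{46} ≡ 1 (mod 47). 398 ≡ 30 (mod 46). So 9^{398} ≡ 9^{30} ≡ 14 (mod 47)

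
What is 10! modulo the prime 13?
(12)! = (10)! × (11) × (12) ≡ -1 (mod 13). So (10)! ≡ -1 × [(12)(11)]^(-1) ≡ 6 (mod 13)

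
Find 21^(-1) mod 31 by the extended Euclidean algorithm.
Extended GCD: 21(3) + 31(-2) = 1. So 21^(-1) ≡ 3 mod 31. Verify: 21 × 3 = 63 ≡ 1 mod 31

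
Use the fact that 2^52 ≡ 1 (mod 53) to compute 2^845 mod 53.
By Fermat: 2^{52} ≡ 1 (mod 53). 845 ≡ 13 (mod 52). So 2^{845} ≡ 2^{13} ≡ 30 (mod 53)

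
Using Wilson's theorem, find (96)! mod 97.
By Wilson's theorem, (96)! ≡ -1 ≡ 96 (mod 97)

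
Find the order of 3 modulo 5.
Powers of 3 mod 5: 3^1≡3, 3^2≡4, 3^3≡2, 3^4≡1. Order = 4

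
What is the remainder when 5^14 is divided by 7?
Using Fermat: 5^{6} ≡ 1 mod 7. 14 ≡ 2 mod 6. So 5^{14} ≡ 5^{2} ≡ 4 mod 7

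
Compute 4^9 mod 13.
By repeated squaring (mod 13): 4^{1}≡4, 4^{2}≡3, 4^{4}≡9, 4^{8}≡3. Then 4^{9} = 4^{8+1} ≡ 3 × 4 ≡ 12 (mod 13)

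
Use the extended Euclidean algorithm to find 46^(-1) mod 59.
Extended GCD: 46(9) + 59(-7) = 1. So 46^(-1) ≡ 9 mod 59. Verify: 46 × 9 = 414 ≡ 1 mod 59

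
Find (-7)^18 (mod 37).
By repeated squaring (mod 37): (-7)^{1}≡30, (-7)^{2}≡12, (-7)^{4}≡33, (-7)^{8}≡16, (-7)^{16}≡34. Then (-7)^{18} = (-7)^{16+2} ≡ 34 × 12 ≡ 1 (mod 37)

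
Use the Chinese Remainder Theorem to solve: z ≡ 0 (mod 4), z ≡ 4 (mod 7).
M = 4 × 7 = 28. M₁ = 7, y₁ ≡ 3 (mod 4). M₂ = 4, y₂ ≡ 2 (mod 7). z = 0×7×3 + 4×4×2 ≡ 4 (mod 28)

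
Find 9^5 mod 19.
By repeated squaring mod 19: 9^{1}≡9, 9^{2}≡5, 9^{4}≡6. Then 9^{5} = 9^{4+1} ≡ 6 × 9 ≡ 16 mod 19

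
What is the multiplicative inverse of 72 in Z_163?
Since 163 is prime, by Fermat 72^(-1) ≡ 72^{161} ≡ 120 (mod 163). Verify: 72 × 120 = 8640 ≡ 1 (mod 163)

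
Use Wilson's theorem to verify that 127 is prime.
(126)! mod 127 = 126. Since this equals -1 (mod 127), Wilson confirms 127 is prime.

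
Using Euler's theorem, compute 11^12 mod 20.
By Euler: 11^{8} ≡ 1 (mod 20) since gcd(11, 20) = 1. 12 = 1×8 + 4. So 11^{12} ≡ 11^{4} ≡ 1 (mod 20)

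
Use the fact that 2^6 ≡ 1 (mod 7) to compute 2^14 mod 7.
By Fermat: 2^{6} ≡ 1 (mod 7). 14 = 2×6 + 2. So 2^{14} ≡ 2^{2} ≡ 4 (mod 7)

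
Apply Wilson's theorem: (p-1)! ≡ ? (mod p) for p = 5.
By Wilson's theorem, (4)! ≡ -1 ≡ 4 mod 5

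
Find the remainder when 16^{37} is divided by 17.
By Fermat: 16^{16} ≡ 1 mod 17. 37 = 2×16 + 5. So 16^{37} ≡ 16^{5} ≡ 16 mod 17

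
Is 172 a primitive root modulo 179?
172^{89} ≡ 1 (mod 179) and 89 < 178, so ord_179(172) = 89 ≠ 178 and 172 is not a primitive root.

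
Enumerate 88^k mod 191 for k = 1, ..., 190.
88^1, 88^2, ..., 88^{190} mod 191: [88, 104, 175, 120, 55, 65, 181, 75, 106, 160, 137, 23, 114, 100, 14, 86, 119, 158, 152, 6, 146, 51, 95, 147, 139, 8, 131, 68, 63, 5, 58, 138, 111, 27, 84, 134, 141, 184, 148, 36, 112, 115, 188, 118, 70, 48, 22, 26, 187, 30, 157, 64, 93, 162, 122, 40, 82, 149, 124, 25, 99, 117, 173, 135, 38, 97, 132, 156, 167, 180, 178, 2, 176, 17, 159, 49, 110, 130, 171, 150, 21, 129, 83, 46, 37, 9, 28, 172, 47, 125, 113, 12, 101, 102, 190, 103, 87, 16, 71, 136, 126, 10, 116, 85, 31, 54, 168, 77, 91, 177, 105, 72, 33, 39, 185, 45, 140, 96, 44, 52, 183, 60, 123, 128, 186, 133, 53, 80, 164, 107, 57, 50, 7, 43, 155, 79, 76, 3, 73, 121, 143, 169, 165, 4, 161, 34, 127, 98, 29, 69, 151, 109, 42, 67, 166, 92, 74, 18, 56, 153, 94, 59, 35, 24, 11, 13, 189, 15, 174, 32, 142, 81, 61, 20, 41, 170, 62, 108, 145, 154, 182, 163, 19, 144, 66, 78, 179, 90, 89, 1]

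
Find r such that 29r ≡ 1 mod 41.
Since 41 is prime, by Fermat 29^(-1) ≡ 29^{39} ≡ 17 mod 41. Verify: 29 × 17 = 493 ≡ 1 mod 41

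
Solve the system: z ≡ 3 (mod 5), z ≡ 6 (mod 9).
M = 5 × 9 = 45. M₁ = 9, y₁ ≡ 4 (mod 5). M₂ = 5, y₂ ≡ 2 (mod 9). z = 3×9×4 + 6×5×2 ≡ 33 (mod 45)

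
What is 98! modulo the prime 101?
(100)! = (98)! × (99) × (100) ≡ -1 mod 101. So (98)! ≡ -1 × [(100)(99)]^(-1) ≡ 50 mod 101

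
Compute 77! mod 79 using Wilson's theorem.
(78)! = (77)! × (78) ≡ -1 mod 79. So (77)! ≡ -1 × (78)^(-1) ≡ (-1)×(-1) = 1 mod 79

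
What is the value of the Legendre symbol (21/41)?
(21/41) = 21^{20} mod 41 = 1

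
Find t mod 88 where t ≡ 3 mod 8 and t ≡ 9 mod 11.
M = 8 × 11 = 88. M₁ = 11, y₁ ≡ 3 mod 8. M₂ = 8, y₂ ≡ 7 mod 11. t = 3×11×3 + 9×8×7 ≡ 75 mod 88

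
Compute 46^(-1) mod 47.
Since 47 is prime, by Fermat 46^(-1) ≡ 46^{45} ≡ 46 mod 47. Verify: 46 × 46 = 2116 ≡ 1 mod 47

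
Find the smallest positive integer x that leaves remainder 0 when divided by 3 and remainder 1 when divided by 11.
M = 3 × 11 = 33. M₁ = 11, y₁ ≡ 2 mod 3. M₂ = 3, y₂ ≡ 4 mod 11. x = 0×11×2 + 1×3×4 ≡ 12 mod 33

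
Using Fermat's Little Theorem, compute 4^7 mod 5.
By Fermat: 4^{4} ≡ 1 (mod 5). So 4^{7} = 4^{4} · 4^{3} ≡ 4^{3} ≡ 4 (mod 5)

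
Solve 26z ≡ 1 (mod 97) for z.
Since 97 is prime, by Fermat 26^(-1) ≡ 26^{95} ≡ 56 (mod 97). Verify: 26 × 56 = 1456 ≡ 1 (mod 97)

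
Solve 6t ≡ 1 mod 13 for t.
Since 13 is prime, by Fermat 6^(-1) ≡ 6^{11} ≡ 11 mod 13. Verify: 6 × 11 = 66 ≡ 1 mod 13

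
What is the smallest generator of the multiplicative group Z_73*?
g = 5. For each prime q|72: 5^{36}≡72, 5^{24}≡8, none ≡ 1, so ord_73(5) = 72 and 5 is a primitive root.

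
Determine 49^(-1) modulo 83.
Since 83 is prime, by Fermat 49^(-1) ≡ 49^{81} ≡ 61 (mod 83). Verify: 49 × 61 = 2989 ≡ 1 (mod 83)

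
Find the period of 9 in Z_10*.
Powers of 9 mod 10: 9^1≡9, 9^2≡1. So the order of 9 is 2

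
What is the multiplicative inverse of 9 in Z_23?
Since 23 is prime, by Fermat 9^(-1) ≡ 9^{21} ≡ 18 mod 23. Verify: 9 × 18 = 162 ≡ 1 mod 23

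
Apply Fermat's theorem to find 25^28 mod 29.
By Fermat's Little Theorem, 25^{28} ≡ 1 mod 29 since 29 is prime and gcd(25, 29) = 1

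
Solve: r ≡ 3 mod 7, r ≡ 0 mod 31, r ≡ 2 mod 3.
M = 7 × 31 × 3 = 651. M₁ = 93, y₁ ≡ 4 mod 7. M₂ = 21, y₂ ≡ 3 mod 31. M₃ = 217, y₃ ≡ 1 mod 3. r = 3×93×4 + 0×21×3 + 2×217×1 ≡ 248 mod 651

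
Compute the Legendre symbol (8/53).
(8/53) = 8^{26} mod 53 = -1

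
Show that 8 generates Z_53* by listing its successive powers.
8^1, 8^2, ..., 8^{52} mod 53: [8, 11, 35, 15, 14, 6, 48, 13, 51, 37, 31, 36, 23, 25, 41, 10, 27, 4, 32, 44, 34, 7, 3, 24, 33, 52, 45, 42, 18, 38, 39, 47, 5, 40, 2, 16, 22, 17, 30, 28, 12, 43, 26, 49, 21, 9, 19, 46, 50, 29, 20, 1]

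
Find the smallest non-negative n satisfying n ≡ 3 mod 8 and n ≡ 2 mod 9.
M = 8 × 9 = 72. M₁ = 9, y₁ ≡ 1 mod 8. M₂ = 8, y₂ ≡ 8 mod 9. n = 3×9×1 + 2×8×8 ≡ 11 mod 72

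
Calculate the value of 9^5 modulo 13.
By repeated squaring (mod 13): 9^{1}≡9, 9^{2}≡3, 9^{4}≡9. Then 9^{5} = 9^{4+1} ≡ 9 × 9 ≡ 3 (mod 13)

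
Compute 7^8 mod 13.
By repeated squaring mod 13: 7^{1}≡7, 7^{2}≡10, 7^{4}≡9, 7^{8}≡3. So 7^{8} ≡ 3 mod 13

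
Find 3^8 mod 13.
By repeated squaring mod 13: 3^{1}≡3, 3^{2}≡9, 3^{4}≡3, 3^{8}≡9. So 3^{8} ≡ 9 mod 13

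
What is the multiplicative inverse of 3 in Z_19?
Since 19 is prime, by Fermat 3^(-1) ≡ 3^{17} ≡ 13 mod 19. Verify: 3 × 13 = 39 ≡ 1 mod 19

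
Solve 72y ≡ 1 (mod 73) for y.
Since 73 is prime, by Fermat 72^(-1) ≡ 72^{71} ≡ 72 (mod 73). Verify: 72 × 72 = 5184 ≡ 1 (mod 73)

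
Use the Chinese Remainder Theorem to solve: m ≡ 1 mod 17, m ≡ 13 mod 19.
M = 17 × 19 = 323. M₁ = 19, y₁ ≡ 9 mod 17. M₂ = 17, y₂ ≡ 9 mod 19. m = 1×19×9 + 13×17×9 ≡ 222 mod 323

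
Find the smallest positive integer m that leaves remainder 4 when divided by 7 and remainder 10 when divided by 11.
M = 7 × 11 = 77. M₁ = 11, y₁ ≡ 2 mod 7. M₂ = 7, y₂ ≡ 8 mod 11. m = 4×11×2 + 10×7×8 ≡ 32 mod 77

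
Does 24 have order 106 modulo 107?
ord_107(24) divides 106. For each prime q|106: 24^{53}≡106, 24^{2}≡41, none ≡ 1. So 24 has order 106 and is a primitive root mod 107.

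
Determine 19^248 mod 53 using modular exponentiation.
Using Fermat: 19^{52} ≡ 1 mod 53. 248 ≡ 40 mod 52. So 19^{248} ≡ 19^{40} ≡ 13 mod 53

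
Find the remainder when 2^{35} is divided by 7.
By Fermat: 2^{6} ≡ 1 (mod 7). 35 = 5×6 + 5. So 2^{35} ≡ 2^{5} ≡ 4 (mod 7)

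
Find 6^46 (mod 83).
By repeated squaring (mod 83): 6^{1}≡6, 6^{2}≡36, 6^{4}≡51, 6^{8}≡28, 6^{16}≡37, 6^{32}≡41. Then 6^{46} = 6^{32+8+4+2} ≡ 41 × 28 × 51 × 36 ≡ 26 (mod 83)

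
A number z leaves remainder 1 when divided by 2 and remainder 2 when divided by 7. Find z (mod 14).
M = 2 × 7 = 14. M₁ = 7, y₁ ≡ 1 (mod 2). M₂ = 2, y₂ ≡ 4 (mod 7). z = 1×7×1 + 2×2×4 ≡ 9 (mod 14)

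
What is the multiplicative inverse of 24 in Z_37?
Since 37 is prime, by Fermat 24^(-1) ≡ 24^{35} ≡ 17 (mod 37). Verify: 24 × 17 = 408 ≡ 1 (mod 37)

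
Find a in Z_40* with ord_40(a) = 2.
9 has order 2 mod 40 since 9^{2} ≡ 1 mod 40 and no smaller power works.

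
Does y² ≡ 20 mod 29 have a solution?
By Euler's criterion: 20^{14} ≡ 1 mod 29. Since this equals 1, 20 is a QR.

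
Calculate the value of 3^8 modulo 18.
By repeated squaring (mod 18): 3^{1}≡3, 3^{2}≡9, 3^{4}≡9, 3^{8}≡9. So 3^{8} ≡ 9 (mod 18)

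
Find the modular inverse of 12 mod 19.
Since 19 is prime, by Fermat 12^(-1) ≡ 12^{17} ≡ 8 (mod 19). Verify: 12 × 8 = 96 ≡ 1 (mod 19)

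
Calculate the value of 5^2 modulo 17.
5^{2} = 25 ≡ 8 mod 17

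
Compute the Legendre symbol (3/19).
(3/19) = 3^{9} mod 19 = -1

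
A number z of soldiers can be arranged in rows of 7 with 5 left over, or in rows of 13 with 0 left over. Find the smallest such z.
M = 7 × 13 = 91. M₁ = 13, y₁ ≡ 6 (mod 7). M₂ = 7, y₂ ≡ 2 (mod 13). z = 5×13×6 + 0×7×2 ≡ 26 (mod 91)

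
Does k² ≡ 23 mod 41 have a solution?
By Euler's criterion: 23^{20} ≡ 1 mod 41. Since this equals 1, 23 is a QR.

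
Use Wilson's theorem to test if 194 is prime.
(193)! mod 194 = 0. Since 0 ≢ -1 (mod 194), 194 is not prime.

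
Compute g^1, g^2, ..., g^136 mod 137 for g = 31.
31^1, 31^2, ..., 31^{136} mod 137: [31, 2, 62, 4, 124, 8, 111, 16, 85, 32, 33, 64, 66, 128, 132, 119, 127, 101, 117, 65, 97, 130, 57, 123, 114, 109, 91, 81, 45, 25, 90, 50, 43, 100, 86, 63, 35, 126, 70, 115, 3, 93, 6, 49, 12, 98, 24, 59, 48, 118, 96, 99, 55, 61, 110, 122, 83, 107, 29, 77, 58, 17, 116, 34, 95, 68, 53, 136, 106, 135, 75, 133, 13, 129, 26, 121, 52, 105, 104, 73, 71, 9, 5, 18, 10, 36, 20, 72, 40, 7, 80, 14, 23, 28, 46, 56, 92, 112, 47, 87, 94, 37, 51, 74, 102, 11, 67, 22, 134, 44, 131, 88, 125, 39, 113, 78, 89, 19, 41, 38, 82, 76, 27, 15, 54, 30, 108, 60, 79, 120, 21, 103, 42, 69, 84, 1]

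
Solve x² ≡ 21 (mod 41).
The square roots of 21 mod 41 are 12 and 29. Verify: 12² = 144 ≡ 21 (mod 41)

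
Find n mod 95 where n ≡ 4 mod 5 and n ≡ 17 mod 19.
M = 5 × 19 = 95. M₁ = 19, y₁ ≡ 4 mod 5. M₂ = 5, y₂ ≡ 4 mod 19. n = 4×19×4 + 17×5×4 ≡ 74 mod 95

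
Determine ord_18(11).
Powers of 11 mod 18: 11^1≡11, 11^2≡13, 11^3≡17, 11^4≡7, 11^5≡5, 11^6≡1. Order = 6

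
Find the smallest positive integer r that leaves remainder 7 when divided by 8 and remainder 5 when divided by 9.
M = 8 × 9 = 72. M₁ = 9, y₁ ≡ 1 (mod 8). M₂ = 8, y₂ ≡ 8 (mod 9). r = 7×9×1 + 5×8×8 ≡ 23 (mod 72)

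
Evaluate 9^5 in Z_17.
By repeated squaring (mod 17): 9^{1}≡9, 9^{2}≡13, 9^{4}≡16. Then 9^{5} = 9^{4+1} ≡ 16 × 9 ≡ 8 (mod 17)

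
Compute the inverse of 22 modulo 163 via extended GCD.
Extended GCD: 22(-37) + 163(5) = 1. So 22^(-1) ≡ -37 ≡ 126 mod 163. Verify: 22 × 126 = 2772 ≡ 1 mod 163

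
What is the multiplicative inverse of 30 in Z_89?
Since 89 is prime, by Fermat 30^(-1) ≡ 30^{87} ≡ 3 mod 89. Verify: 30 × 3 = 90 ≡ 1 mod 89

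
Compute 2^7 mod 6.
By repeated squaring (mod 6): 2^{1}≡2, 2^{2}≡4, 2^{4}≡4. Then 2^{7} = 2^{4+2+1} ≡ 4 × 4 × 2 ≡ 2 (mod 6)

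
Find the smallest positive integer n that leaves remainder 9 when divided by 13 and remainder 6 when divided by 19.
M = 13 × 19 = 247. M₁ = 19, y₁ ≡ 11 (mod 13). M₂ = 13, y₂ ≡ 3 (mod 19). n = 9×19×11 + 6×13×3 ≡ 139 (mod 247)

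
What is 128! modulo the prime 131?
(130)! = (128)! × (129) × (130) ≡ -1 mod 131. So (128)! ≡ -1 × [(130)(129)]^(-1) ≡ 65 mod 131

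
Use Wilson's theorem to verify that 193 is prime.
(192)! mod 193 = 192. Since this equals -1 mod 193, Wilson confirms 193 is prime.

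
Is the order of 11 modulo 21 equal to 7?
Powers of 11 mod 21: 11^1≡11, 11^2≡16, 11^3≡8, 11^4≡4, 11^5≡2, 11^6≡1. Already 11^6≡1, so the order is 6 < 7. No, the actual order is 6.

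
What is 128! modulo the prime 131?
(130)! = (128)! × (129) × (130) ≡ -1 mod 131. So (128)! ≡ -1 × [(130)(129)]^(-1) ≡ 65 mod 131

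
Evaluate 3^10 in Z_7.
Using Fermat: 3^{6} ≡ 1 (mod 7). 10 ≡ 4 (mod 6). So 3^{10} ≡ 3^{4} ≡ 4 (mod 7)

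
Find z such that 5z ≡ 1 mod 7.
Since 7 is prime, by Fermat 5^(-1) ≡ 5^{5} ≡ 3 mod 7. Verify: 5 × 3 = 15 ≡ 1 mod 7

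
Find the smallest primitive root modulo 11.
g = 2. Powers: [2, 4, 8, 5, 10, 9, 7, 3, ...] generates all 10 non-zero residues.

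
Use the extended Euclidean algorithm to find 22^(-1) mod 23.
Extended GCD: 22(-1) + 23(1) = 1. So 22^(-1) ≡ -1 ≡ 22 (mod 23). Verify: 22 × 22 = 484 ≡ 1 (mod 23)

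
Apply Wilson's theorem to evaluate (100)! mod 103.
(102)! = (100)! × (101) × (102) ≡ -1 (mod 103). So (100)! ≡ -1 × [(102)(101)]^(-1) ≡ 51 (mod 103)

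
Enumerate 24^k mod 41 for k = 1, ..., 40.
24^1, 24^2, ..., 24^{40} mod 41: [24, 2, 7, 4, 14, 8, 28, 16, 15, 32, 30, 23, 19, 5, 38, 10, 35, 20, 29, 40, 17, 39, 34, 37, 27, 33, 13, 25, 26, 9, 11, 18, 22, 36, 3, 31, 6, 21, 12, 1]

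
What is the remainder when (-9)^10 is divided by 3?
By repeated squaring mod 3: (-9)^{1}≡0, (-9)^{2}≡0, (-9)^{4}≡0, (-9)^{8}≡0. Then (-9)^{10} = (-9)^{8+2} ≡ 0 × 0 ≡ 0 mod 3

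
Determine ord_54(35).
Powers of 35 mod 54: 35^1≡35, 35^2≡37, 35^3≡53, 35^4≡19, 35^5≡17, 35^6≡1. Order = 6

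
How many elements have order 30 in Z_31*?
Number of primitive roots mod 31 = φ(p-1) = φ(30) = 8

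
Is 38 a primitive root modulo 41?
38^{8} ≡ 1 (mod 41) and 8 < 40, so ord_41(38) = 8 ≠ 40 and 38 is not a primitive root.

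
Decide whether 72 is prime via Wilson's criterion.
(71)! mod 72 = 0. Since 0 ≢ -1 mod 72, 72 is not prime.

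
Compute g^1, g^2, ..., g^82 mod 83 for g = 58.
58^1, 58^2, ..., 58^{82} mod 83: [58, 44, 62, 27, 72, 26, 14, 65, 35, 38, 46, 12, 32, 30, 80, 75, 34, 63, 2, 33, 5, 41, 54, 61, 52, 28, 47, 70, 76, 9, 24, 64, 60, 77, 67, 68, 43, 4, 66, 10, 82, 25, 39, 21, 56, 11, 57, 69, 18, 48, 45, 37, 71, 51, 53, 3, 8, 49, 20, 81, 50, 78, 42, 29, 22, 31, 55, 36, 13, 7, 74, 59, 19, 23, 6, 16, 15, 40, 79, 17, 73, 1]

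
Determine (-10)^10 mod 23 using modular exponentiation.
By repeated squaring mod 23: (-10)^{1}≡13, (-10)^{2}≡8, (-10)^{4}≡18, (-10)^{8}≡2. Then (-10)^{10} = (-10)^{8+2} ≡ 2 × 8 ≡ 16 mod 23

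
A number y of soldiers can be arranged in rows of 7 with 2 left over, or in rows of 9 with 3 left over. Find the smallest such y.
M = 7 × 9 = 63. M₁ = 9, y₁ ≡ 4 mod 7. M₂ = 7, y₂ ≡ 4 mod 9. y = 2×9×4 + 3×7×4 ≡ 30 mod 63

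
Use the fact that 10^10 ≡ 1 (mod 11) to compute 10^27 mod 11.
By Fermat: 10^{10} ≡ 1 (mod 11). 27 = 2×10 + 7. So 10^{27} ≡ 10^{7} ≡ 10 (mod 11)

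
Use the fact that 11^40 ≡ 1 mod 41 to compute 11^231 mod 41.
By Fermat: 11^{40} ≡ 1 mod 41. 231 ≡ 31 mod 40. So 11^{231} ≡ 11^{31} ≡ 24 mod 41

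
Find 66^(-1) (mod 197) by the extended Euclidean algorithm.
Extended GCD: 66(3) + 197(-1) = 1. So 66^(-1) ≡ 3 (mod 197). Verify: 66 × 3 = 198 ≡ 1 (mod 197)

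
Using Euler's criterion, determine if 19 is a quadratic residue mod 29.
By Euler's criterion: 19^{14} ≡ 28 mod 29. Since this equals -1 (≡ 28), 19 is not a QR.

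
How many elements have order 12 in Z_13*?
Number of primitive roots mod 13 = φ(p-1) = φ(12) = 4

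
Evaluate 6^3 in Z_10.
6^{3} = 216 ≡ 6 (mod 10)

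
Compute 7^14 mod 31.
By repeated squaring mod 31: 7^{1}≡7, 7^{2}≡18, 7^{4}≡14, 7^{8}≡10. Then 7^{14} = 7^{8+4+2} ≡ 10 × 14 × 18 ≡ 9 mod 31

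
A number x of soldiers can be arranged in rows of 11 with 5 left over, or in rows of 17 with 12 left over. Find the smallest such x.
M = 11 × 17 = 187. M₁ = 17, y₁ ≡ 2 mod 11. M₂ = 11, y₂ ≡ 14 mod 17. x = 5×17×2 + 12×11×14 ≡ 148 mod 187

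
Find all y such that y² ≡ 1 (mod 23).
The square roots of 1 mod 23 are 1 and 22. Verify: 1² = 1 ≡ 1 (mod 23)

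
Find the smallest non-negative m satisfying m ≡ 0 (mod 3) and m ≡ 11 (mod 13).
M = 3 × 13 = 39. M₁ = 13, y₁ ≡ 1 (mod 3). M₂ = 3, y₂ ≡ 9 (mod 13). m = 0×13×1 + 11×3×9 ≡ 24 (mod 39)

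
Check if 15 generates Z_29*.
ord_29(15) divides 28. For each prime q|28: 15^{14}≡28, 15^{4}≡20, none ≡ 1. So 15 has order 28 and is a primitive root mod 29.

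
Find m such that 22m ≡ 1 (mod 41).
Since 41 is prime, by Fermat 22^(-1) ≡ 22^{39} ≡ 28 (mod 41). Verify: 22 × 28 = 616 ≡ 1 (mod 41)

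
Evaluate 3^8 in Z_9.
By repeated squaring mod 9: 3^{1}≡3, 3^{2}≡0, 3^{4}≡0, 3^{8}≡0. So 3^{8} ≡ 0 mod 9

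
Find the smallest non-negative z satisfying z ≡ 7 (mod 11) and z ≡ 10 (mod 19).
M = 11 × 19 = 209. M₁ = 19, y₁ ≡ 7 (mod 11). M₂ = 11, y₂ ≡ 7 (mod 19). z = 7×19×7 + 10×11×7 ≡ 29 (mod 209)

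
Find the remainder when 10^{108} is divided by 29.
By Fermat: 10^{28} ≡ 1 (mod 29). 108 = 3×28 + 24. So 10^{108} ≡ 10^{24} ≡ 23 (mod 29)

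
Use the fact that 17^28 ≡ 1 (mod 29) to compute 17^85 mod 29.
By Fermat: 17^{28} ≡ 1 (mod 29). 85 = 3×28 + 1. So 17^{85} ≡ 17^{1} ≡ 17 (mod 29)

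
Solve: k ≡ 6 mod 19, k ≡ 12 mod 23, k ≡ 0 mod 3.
M = 19 × 23 × 3 = 1311. M₁ = 69, y₁ ≡ 8 mod 19. M₂ = 57, y₂ ≡ 21 mod 23. M₃ = 437, y₃ ≡ 2 mod 3. k = 6×69×8 + 12×57×21 + 0×437×2 ≡ 633 mod 1311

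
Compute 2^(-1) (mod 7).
Since 7 is prime, by Fermat 2^(-1) ≡ 2^{5} ≡ 4 (mod 7). Verify: 2 × 4 = 8 ≡ 1 (mod 7)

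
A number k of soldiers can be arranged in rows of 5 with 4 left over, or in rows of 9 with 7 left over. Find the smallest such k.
M = 5 × 9 = 45. M₁ = 9, y₁ ≡ 4 (mod 5). M₂ = 5, y₂ ≡ 2 (mod 9). k = 4×9×4 + 7×5×2 ≡ 34 (mod 45)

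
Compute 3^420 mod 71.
Using Fermat: 3^{70} ≡ 1 mod 71. 420 ≡ 0 mod 70. So 3^{420} ≡ 3^{0} ≡ 1 mod 71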